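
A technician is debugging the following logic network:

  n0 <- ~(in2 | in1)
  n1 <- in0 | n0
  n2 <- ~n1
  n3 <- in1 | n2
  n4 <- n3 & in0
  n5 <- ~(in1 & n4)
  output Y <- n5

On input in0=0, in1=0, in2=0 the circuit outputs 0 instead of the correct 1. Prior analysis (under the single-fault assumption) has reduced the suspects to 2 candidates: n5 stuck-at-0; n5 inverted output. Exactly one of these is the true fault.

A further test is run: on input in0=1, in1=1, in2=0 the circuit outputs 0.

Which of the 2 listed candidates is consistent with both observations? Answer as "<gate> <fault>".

Evaluate each candidate on input in0=1, in1=1, in2=0:
  n5 stuck-at-0: n0=0, n1=1, n2=0, n3=1, n4=1, n5=0 [stuck-at-0] → 0 — matches
  n5 inverted output: n0=0, n1=1, n2=0, n3=1, n4=1, n5=1 [inverted output] → 1 — eliminated
Only n5 stuck-at-0 reproduces the observed 0.

n5 stuck-at-0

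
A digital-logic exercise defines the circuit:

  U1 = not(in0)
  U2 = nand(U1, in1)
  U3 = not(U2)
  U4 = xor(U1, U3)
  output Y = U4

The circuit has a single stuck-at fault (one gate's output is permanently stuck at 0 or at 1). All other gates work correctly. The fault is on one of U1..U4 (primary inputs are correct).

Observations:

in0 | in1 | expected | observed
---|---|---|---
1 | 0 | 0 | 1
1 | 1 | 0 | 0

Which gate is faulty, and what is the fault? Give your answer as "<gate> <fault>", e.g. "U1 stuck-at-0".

U1 stuck-at-1

Fault-free values for test 1 (in0=1, in1=0): U1=0, U2=1, U3=0, U4=0, giving Y=0. Observed 1.
Test 1: faults giving observed 1 are {U1 stuck-at-1, U2 stuck-at-0, U3 stuck-at-1, U4 stuck-at-1}.
Test 2 (in0=1, in1=1): fault-free U1=0, U2=1, U3=0, U4=0 → 0; observed 0. Eliminates U2 stuck-at-0, U3 stuck-at-1, U4 stuck-at-1.
Only U1 stuck-at-1 is consistent with every test.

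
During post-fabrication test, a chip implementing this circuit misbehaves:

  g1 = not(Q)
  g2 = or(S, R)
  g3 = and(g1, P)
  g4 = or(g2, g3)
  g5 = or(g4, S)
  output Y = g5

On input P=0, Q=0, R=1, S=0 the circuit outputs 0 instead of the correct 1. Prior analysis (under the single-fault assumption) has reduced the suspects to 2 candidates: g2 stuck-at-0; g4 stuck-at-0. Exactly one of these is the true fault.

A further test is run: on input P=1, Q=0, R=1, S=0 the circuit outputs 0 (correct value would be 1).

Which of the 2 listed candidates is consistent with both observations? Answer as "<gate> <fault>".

Evaluate each candidate on input P=1, Q=0, R=1, S=0:
  g2 stuck-at-0: g1=1, g2=0 [stuck-at-0], g3=1, g4=1, g5=1 → 1 — eliminated
  g4 stuck-at-0: g1=1, g2=1, g3=1, g4=0 [stuck-at-0], g5=0 → 0 — matches
Only g4 stuck-at-0 reproduces the observed 0.

g4 stuck-at-0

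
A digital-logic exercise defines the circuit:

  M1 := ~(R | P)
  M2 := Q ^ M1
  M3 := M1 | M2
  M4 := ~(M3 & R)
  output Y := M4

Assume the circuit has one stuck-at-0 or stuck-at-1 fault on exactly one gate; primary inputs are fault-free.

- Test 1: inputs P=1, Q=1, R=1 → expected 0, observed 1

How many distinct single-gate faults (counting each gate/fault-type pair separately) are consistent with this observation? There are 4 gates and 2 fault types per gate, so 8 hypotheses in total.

3

Fault-free: M1=0, M2=1, M3=1, M4=0 → 0. Observed 1.
  M1 stuck-at-0: output 0 ✗
  M1 stuck-at-1: output 0 ✗
  M2 stuck-at-0: output 1 ✓
  M2 stuck-at-1: output 0 ✗
  M3 stuck-at-0: output 1 ✓
  M3 stuck-at-1: output 0 ✗
  M4 stuck-at-0: output 0 ✗
  M4 stuck-at-1: output 1 ✓
Consistent faults: {M2 stuck-at-0, M3 stuck-at-0, M4 stuck-at-1} — 3 in all.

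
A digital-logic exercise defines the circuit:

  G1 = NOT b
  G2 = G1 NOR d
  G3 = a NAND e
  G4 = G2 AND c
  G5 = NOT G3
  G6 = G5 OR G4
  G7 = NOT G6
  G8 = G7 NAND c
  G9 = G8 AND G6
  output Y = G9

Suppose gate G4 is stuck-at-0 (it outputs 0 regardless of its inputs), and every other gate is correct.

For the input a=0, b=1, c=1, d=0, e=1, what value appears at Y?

0

Propagate with G4 forced: G1=0, G2=1, G3=1, G4=0 [stuck-at-0], G5=0, G6=0, G7=1, G8=0, G9=0.
So Y = 0. (Without the fault it would be 1.)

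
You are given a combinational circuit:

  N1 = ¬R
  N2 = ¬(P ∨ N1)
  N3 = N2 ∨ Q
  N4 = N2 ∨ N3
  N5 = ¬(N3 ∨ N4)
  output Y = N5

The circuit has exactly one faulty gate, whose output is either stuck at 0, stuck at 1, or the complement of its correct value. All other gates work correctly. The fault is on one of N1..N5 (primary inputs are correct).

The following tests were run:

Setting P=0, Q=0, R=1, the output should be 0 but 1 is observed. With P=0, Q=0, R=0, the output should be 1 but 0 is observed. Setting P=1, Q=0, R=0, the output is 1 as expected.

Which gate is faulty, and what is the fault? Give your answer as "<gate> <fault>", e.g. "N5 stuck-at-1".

Fault-free values for test 1 (P=0, Q=0, R=1): N1=0, N2=1, N3=1, N4=1, N5=0, giving Y=0. Observed 1.
Test 1: faults giving observed 1 are {N1 stuck-at-1, N1 inverted output, N2 stuck-at-0, N2 inverted output, N5 stuck-at-1, N5 inverted output}.
Test 2 (P=0, Q=0, R=0): fault-free N1=1, N2=0, N3=0, N4=0, N5=1 → 1; observed 0. Eliminates N1 stuck-at-1, N2 stuck-at-0, N5 stuck-at-1.
Test 3 (P=1, Q=0, R=0): fault-free N1=1, N2=0, N3=0, N4=0, N5=1 → 1; observed 1. Eliminates N2 inverted output, N5 inverted output.
Only N1 inverted output is consistent with every test.

N1 inverted output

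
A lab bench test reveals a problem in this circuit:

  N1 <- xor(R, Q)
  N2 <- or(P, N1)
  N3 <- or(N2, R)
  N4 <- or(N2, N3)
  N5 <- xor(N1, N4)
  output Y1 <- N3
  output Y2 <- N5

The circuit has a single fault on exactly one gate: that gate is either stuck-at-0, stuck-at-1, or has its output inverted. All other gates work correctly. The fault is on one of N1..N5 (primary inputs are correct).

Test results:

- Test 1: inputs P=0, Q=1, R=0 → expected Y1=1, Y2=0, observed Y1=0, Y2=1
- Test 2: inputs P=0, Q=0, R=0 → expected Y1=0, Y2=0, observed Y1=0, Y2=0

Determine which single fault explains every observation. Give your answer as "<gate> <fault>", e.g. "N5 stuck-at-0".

Fault-free values for test 1 (P=0, Q=1, R=0): N1=1, N2=1, N3=1, N4=1, N5=0, giving Y1=1, Y2=0. Observed Y1=0, Y2=1.
Test 1: faults giving observed Y1=0, Y2=1 are {N2 stuck-at-0, N2 inverted output}.
Test 2 (P=0, Q=0, R=0): fault-free N1=0, N2=0, N3=0, N4=0, N5=0 → Y1=0, Y2=0; observed Y1=0, Y2=0. Eliminates N2 inverted output.
Only N2 stuck-at-0 is consistent with every test.

N2 stuck-at-0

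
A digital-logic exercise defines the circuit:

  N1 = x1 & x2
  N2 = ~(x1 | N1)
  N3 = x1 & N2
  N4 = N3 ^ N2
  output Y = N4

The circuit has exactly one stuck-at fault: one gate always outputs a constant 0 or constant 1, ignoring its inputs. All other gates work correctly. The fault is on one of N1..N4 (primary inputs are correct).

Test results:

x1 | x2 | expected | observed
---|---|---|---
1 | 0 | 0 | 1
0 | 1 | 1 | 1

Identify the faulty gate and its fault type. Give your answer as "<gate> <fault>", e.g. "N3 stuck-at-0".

N4 stuck-at-1

Fault-free values for test 1 (x1=1, x2=0): N1=0, N2=0, N3=0, N4=0, giving Y=0. Observed 1.
Test 1: faults giving observed 1 are {N3 stuck-at-1, N4 stuck-at-1}.
Test 2 (x1=0, x2=1): fault-free N1=0, N2=1, N3=0, N4=1 → 1; observed 1. Eliminates N3 stuck-at-1.
Only N4 stuck-at-1 is consistent with every test.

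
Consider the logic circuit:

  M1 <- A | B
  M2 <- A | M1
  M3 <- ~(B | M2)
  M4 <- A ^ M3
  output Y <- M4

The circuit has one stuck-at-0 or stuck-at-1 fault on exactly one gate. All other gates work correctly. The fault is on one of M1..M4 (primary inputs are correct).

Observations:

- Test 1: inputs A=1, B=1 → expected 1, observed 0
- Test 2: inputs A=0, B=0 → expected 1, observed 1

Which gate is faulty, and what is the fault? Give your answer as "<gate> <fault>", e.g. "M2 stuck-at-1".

Fault-free values for test 1 (A=1, B=1): M1=1, M2=1, M3=0, M4=1, giving Y=1. Observed 0.
Test 1: faults giving observed 0 are {M3 stuck-at-1, M4 stuck-at-0}.
Test 2 (A=0, B=0): fault-free M1=0, M2=0, M3=1, M4=1 → 1; observed 1. Eliminates M4 stuck-at-0.
Only M3 stuck-at-1 is consistent with every test.

M3 stuck-at-1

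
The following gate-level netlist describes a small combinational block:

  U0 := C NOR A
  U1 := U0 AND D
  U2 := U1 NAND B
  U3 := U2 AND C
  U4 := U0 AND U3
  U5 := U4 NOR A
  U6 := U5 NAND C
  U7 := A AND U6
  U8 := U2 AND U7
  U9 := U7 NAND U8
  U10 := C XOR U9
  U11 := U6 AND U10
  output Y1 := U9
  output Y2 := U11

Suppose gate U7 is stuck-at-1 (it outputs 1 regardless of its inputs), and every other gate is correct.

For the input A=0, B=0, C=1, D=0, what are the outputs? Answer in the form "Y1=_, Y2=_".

Propagate with U7 forced: U0=0, U1=0, U2=1, U3=1, U4=0, U5=1, U6=0, U7=1 [stuck-at-1], U8=1, U9=0, U10=1, U11=0.
So the outputs are Y1=0, Y2=0. (Without the fault they would be Y1=1, Y2=0.)

Y1=0, Y2=0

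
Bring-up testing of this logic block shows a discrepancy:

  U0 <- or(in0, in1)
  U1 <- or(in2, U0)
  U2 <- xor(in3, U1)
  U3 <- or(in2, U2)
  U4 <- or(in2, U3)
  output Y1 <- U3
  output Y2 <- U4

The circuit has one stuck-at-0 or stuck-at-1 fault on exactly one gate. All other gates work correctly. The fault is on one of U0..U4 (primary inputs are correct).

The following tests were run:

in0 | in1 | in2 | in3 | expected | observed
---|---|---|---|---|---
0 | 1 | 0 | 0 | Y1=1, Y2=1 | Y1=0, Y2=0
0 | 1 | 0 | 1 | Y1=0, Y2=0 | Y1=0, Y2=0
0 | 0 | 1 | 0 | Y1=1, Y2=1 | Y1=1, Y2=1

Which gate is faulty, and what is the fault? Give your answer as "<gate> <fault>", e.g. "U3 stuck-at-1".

Fault-free values for test 1 (in0=0, in1=1, in2=0, in3=0): U0=1, U1=1, U2=1, U3=1, U4=1, giving Y1=1, Y2=1. Observed Y1=0, Y2=0.
Test 1: faults giving observed Y1=0, Y2=0 are {U0 stuck-at-0, U1 stuck-at-0, U2 stuck-at-0, U3 stuck-at-0}.
Test 2 (in0=0, in1=1, in2=0, in3=1): fault-free U0=1, U1=1, U2=0, U3=0, U4=0 → Y1=0, Y2=0; observed Y1=0, Y2=0. Eliminates U0 stuck-at-0, U1 stuck-at-0.
Test 3 (in0=0, in1=0, in2=1, in3=0): fault-free U0=0, U1=1, U2=1, U3=1, U4=1 → Y1=1, Y2=1; observed Y1=1, Y2=1. Eliminates U3 stuck-at-0.
Only U2 stuck-at-0 is consistent with every test.

U2 stuck-at-0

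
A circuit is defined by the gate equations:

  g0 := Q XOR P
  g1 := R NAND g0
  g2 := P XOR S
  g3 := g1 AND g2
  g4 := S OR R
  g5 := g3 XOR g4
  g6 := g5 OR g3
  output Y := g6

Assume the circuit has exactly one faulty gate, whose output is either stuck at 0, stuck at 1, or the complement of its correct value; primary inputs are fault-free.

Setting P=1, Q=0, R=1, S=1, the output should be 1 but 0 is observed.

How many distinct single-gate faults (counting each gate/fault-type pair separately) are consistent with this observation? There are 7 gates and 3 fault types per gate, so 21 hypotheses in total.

Fault-free: g0=1, g1=0, g2=0, g3=0, g4=1, g5=1, g6=1 → 1. Observed 0.
  g0: none of the 3 fault types match ✗
  g1: none of the 3 fault types match ✗
  g2: none of the 3 fault types match ✗
  g3: none of the 3 fault types match ✗
  g4: stuck-at-0, inverted output ✓; others ✗
  g5: stuck-at-0, inverted output ✓; others ✗
  g6: stuck-at-0, inverted output ✓; others ✗
Consistent faults: {g4 stuck-at-0, g4 inverted output, g5 stuck-at-0, g5 inverted output, g6 stuck-at-0, g6 inverted output} — 6 in all.

6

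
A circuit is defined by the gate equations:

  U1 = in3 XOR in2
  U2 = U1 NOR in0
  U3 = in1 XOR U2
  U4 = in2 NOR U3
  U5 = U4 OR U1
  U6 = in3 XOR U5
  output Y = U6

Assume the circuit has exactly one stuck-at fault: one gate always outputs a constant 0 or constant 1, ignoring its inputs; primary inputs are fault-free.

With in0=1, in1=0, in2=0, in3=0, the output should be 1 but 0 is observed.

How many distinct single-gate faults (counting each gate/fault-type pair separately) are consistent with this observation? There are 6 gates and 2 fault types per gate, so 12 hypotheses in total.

Fault-free: U1=0, U2=0, U3=0, U4=1, U5=1, U6=1 → 1. Observed 0.
  U1 stuck-at-0: output 1 ✗
  U1 stuck-at-1: output 1 ✗
  U2 stuck-at-0: output 1 ✗
  U2 stuck-at-1: output 0 ✓
  U3 stuck-at-0: output 1 ✗
  U3 stuck-at-1: output 0 ✓
  U4 stuck-at-0: output 0 ✓
  U4 stuck-at-1: output 1 ✗
  U5 stuck-at-0: output 0 ✓
  U5 stuck-at-1: output 1 ✗
  U6 stuck-at-0: output 0 ✓
  U6 stuck-at-1: output 1 ✗
Consistent faults: {U2 stuck-at-1, U3 stuck-at-1, U4 stuck-at-0, U5 stuck-at-0, U6 stuck-at-0} — 5 in all.

5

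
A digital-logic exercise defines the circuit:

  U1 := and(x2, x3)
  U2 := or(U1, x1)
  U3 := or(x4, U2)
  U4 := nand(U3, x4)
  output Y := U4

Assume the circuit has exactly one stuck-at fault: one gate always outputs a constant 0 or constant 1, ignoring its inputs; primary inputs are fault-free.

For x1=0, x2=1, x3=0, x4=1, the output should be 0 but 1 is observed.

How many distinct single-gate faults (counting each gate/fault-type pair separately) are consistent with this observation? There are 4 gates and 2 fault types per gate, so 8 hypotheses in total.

2

Fault-free: U1=0, U2=0, U3=1, U4=0 → 0. Observed 1.
  U1 stuck-at-0: output 0 ✗
  U1 stuck-at-1: output 0 ✗
  U2 stuck-at-0: output 0 ✗
  U2 stuck-at-1: output 0 ✗
  U3 stuck-at-0: output 1 ✓
  U3 stuck-at-1: output 0 ✗
  U4 stuck-at-0: output 0 ✗
  U4 stuck-at-1: output 1 ✓
Consistent faults: {U3 stuck-at-0, U4 stuck-at-1} — 2 in all.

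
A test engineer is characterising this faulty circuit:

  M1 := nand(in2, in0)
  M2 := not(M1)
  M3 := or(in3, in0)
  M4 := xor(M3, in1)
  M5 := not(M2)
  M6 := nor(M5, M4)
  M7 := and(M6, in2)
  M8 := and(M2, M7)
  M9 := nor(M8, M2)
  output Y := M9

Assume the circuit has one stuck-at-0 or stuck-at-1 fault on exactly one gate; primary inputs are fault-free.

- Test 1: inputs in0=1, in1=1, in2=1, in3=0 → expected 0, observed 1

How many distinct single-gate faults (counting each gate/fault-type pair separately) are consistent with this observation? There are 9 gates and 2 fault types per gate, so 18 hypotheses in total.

3

Fault-free: M1=0, M2=1, M3=1, M4=0, M5=0, M6=1, M7=1, M8=1, M9=0 → 0. Observed 1.
  M1: stuck-at-1 ✓; others ✗
  M2: stuck-at-0 ✓; others ✗
  M3: none of the 2 fault types match ✗
  M4: none of the 2 fault types match ✗
  M5: none of the 2 fault types match ✗
  M6: none of the 2 fault types match ✗
  M7: none of the 2 fault types match ✗
  M8: none of the 2 fault types match ✗
  M9: stuck-at-1 ✓; others ✗
Consistent faults: {M1 stuck-at-1, M2 stuck-at-0, M9 stuck-at-1} — 3 in all.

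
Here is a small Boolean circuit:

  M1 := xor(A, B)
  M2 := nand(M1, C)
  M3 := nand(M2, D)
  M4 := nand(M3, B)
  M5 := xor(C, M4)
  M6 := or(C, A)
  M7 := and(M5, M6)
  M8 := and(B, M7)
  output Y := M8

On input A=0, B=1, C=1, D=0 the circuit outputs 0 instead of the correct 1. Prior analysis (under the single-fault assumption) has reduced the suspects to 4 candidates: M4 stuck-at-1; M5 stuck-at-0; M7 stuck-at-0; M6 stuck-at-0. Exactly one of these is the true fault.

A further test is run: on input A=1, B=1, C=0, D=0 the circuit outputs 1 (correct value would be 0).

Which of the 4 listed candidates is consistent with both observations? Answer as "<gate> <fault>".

M4 stuck-at-1

Evaluate each candidate on input A=1, B=1, C=0, D=0:
  M4 stuck-at-1: M1=0, M2=1, M3=1, M4=1 [stuck-at-1], M5=1, M6=1, M7=1, M8=1 → 1 — matches
  M5 stuck-at-0: M1=0, M2=1, M3=1, M4=0, M5=0 [stuck-at-0], M6=1, M7=0, M8=0 → 0 — eliminated
  M7 stuck-at-0: M1=0, M2=1, M3=1, M4=0, M5=0, M6=1, M7=0 [stuck-at-0], M8=0 → 0 — eliminated
  M6 stuck-at-0: M1=0, M2=1, M3=1, M4=0, M5=0, M6=0 [stuck-at-0], M7=0, M8=0 → 0 — eliminated
Only M4 stuck-at-1 reproduces the observed 1.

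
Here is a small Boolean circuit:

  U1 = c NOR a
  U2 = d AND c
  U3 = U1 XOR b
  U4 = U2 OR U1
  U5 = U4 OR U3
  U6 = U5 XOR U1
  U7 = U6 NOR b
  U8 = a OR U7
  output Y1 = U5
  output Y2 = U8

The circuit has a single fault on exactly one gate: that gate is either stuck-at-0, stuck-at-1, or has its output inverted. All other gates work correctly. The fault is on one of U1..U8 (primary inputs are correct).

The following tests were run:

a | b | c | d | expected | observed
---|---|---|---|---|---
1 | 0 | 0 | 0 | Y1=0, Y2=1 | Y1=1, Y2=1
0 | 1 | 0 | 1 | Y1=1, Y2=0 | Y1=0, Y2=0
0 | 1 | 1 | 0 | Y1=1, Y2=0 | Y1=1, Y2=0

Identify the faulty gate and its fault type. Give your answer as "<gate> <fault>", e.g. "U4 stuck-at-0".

Fault-free values for test 1 (a=1, b=0, c=0, d=0): U1=0, U2=0, U3=0, U4=0, U5=0, U6=0, U7=1, U8=1, giving Y1=0, Y2=1. Observed Y1=1, Y2=1.
Test 1: faults giving observed Y1=1, Y2=1 are {U1 stuck-at-1, U1 inverted output, U2 stuck-at-1, U2 inverted output, U3 stuck-at-1, U3 inverted output, U4 stuck-at-1, U4 inverted output, U5 stuck-at-1, U5 inverted output}.
Test 2 (a=0, b=1, c=0, d=1): fault-free U1=1, U2=0, U3=0, U4=1, U5=1, U6=0, U7=0, U8=0 → Y1=1, Y2=0; observed Y1=0, Y2=0. Eliminates U1 stuck-at-1, U1 inverted output, U2 stuck-at-1, U2 inverted output, U3 stuck-at-1, U3 inverted output, U4 stuck-at-1, U5 stuck-at-1.
Test 3 (a=0, b=1, c=1, d=0): fault-free U1=0, U2=0, U3=1, U4=0, U5=1, U6=1, U7=0, U8=0 → Y1=1, Y2=0; observed Y1=1, Y2=0. Eliminates U5 inverted output.
Only U4 inverted output is consistent with every test.

U4 inverted output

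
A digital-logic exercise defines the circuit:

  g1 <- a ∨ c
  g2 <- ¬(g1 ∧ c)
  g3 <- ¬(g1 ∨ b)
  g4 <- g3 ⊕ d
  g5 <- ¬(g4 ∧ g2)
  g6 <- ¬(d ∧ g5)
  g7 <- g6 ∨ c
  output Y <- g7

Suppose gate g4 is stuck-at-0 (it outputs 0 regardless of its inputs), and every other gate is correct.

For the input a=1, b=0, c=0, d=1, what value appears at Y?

0

Propagate with g4 forced: g1=1, g2=1, g3=0, g4=0 [stuck-at-0], g5=1, g6=0, g7=0.
So Y = 0. (Without the fault it would be 1.)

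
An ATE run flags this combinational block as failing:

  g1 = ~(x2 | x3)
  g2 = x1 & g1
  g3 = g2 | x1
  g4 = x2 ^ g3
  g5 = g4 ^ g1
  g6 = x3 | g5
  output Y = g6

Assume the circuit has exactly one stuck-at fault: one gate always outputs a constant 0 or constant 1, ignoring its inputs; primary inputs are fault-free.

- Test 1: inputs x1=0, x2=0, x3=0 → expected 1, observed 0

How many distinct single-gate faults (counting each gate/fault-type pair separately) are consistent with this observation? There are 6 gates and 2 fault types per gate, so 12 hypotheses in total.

6

Fault-free: g1=1, g2=0, g3=0, g4=0, g5=1, g6=1 → 1. Observed 0.
  g1 stuck-at-0: output 0 ✓
  g1 stuck-at-1: output 1 ✗
  g2 stuck-at-0: output 1 ✗
  g2 stuck-at-1: output 0 ✓
  g3 stuck-at-0: output 1 ✗
  g3 stuck-at-1: output 0 ✓
  g4 stuck-at-0: output 1 ✗
  g4 stuck-at-1: output 0 ✓
  g5 stuck-at-0: output 0 ✓
  g5 stuck-at-1: output 1 ✗
  g6 stuck-at-0: output 0 ✓
  g6 stuck-at-1: output 1 ✗
Consistent faults: {g1 stuck-at-0, g2 stuck-at-1, g3 stuck-at-1, g4 stuck-at-1, g5 stuck-at-0, g6 stuck-at-0} — 6 in all.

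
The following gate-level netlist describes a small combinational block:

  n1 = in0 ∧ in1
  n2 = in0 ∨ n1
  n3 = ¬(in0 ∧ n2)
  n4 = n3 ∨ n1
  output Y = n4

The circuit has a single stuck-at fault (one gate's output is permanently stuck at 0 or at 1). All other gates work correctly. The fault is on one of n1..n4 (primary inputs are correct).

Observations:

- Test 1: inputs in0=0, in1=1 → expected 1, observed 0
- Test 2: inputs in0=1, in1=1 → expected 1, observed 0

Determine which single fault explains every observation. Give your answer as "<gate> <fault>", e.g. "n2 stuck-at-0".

Fault-free values for test 1 (in0=0, in1=1): n1=0, n2=0, n3=1, n4=1, giving Y=1. Observed 0.
Test 1: faults giving observed 0 are {n3 stuck-at-0, n4 stuck-at-0}.
Test 2 (in0=1, in1=1): fault-free n1=1, n2=1, n3=0, n4=1 → 1; observed 0. Eliminates n3 stuck-at-0.
Only n4 stuck-at-0 is consistent with every test.

n4 stuck-at-0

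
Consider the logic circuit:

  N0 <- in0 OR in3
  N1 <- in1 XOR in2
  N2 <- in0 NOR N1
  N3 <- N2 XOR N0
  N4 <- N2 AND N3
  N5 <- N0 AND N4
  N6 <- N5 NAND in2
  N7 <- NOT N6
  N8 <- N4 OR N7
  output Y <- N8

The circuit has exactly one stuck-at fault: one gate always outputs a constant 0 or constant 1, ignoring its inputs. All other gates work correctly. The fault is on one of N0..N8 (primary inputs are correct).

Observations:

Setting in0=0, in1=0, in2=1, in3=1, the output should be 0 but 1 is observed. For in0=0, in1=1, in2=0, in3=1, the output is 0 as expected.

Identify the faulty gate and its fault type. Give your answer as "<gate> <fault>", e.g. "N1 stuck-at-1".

Fault-free values for test 1 (in0=0, in1=0, in2=1, in3=1): N0=1, N1=1, N2=0, N3=1, N4=0, N5=0, N6=1, N7=0, N8=0, giving Y=0. Observed 1.
Test 1: faults giving observed 1 are {N4 stuck-at-1, N5 stuck-at-1, N6 stuck-at-0, N7 stuck-at-1, N8 stuck-at-1}.
Test 2 (in0=0, in1=1, in2=0, in3=1): fault-free N0=1, N1=1, N2=0, N3=1, N4=0, N5=0, N6=1, N7=0, N8=0 → 0; observed 0. Eliminates N4 stuck-at-1, N6 stuck-at-0, N7 stuck-at-1, N8 stuck-at-1.
Only N5 stuck-at-1 is consistent with every test.

N5 stuck-at-1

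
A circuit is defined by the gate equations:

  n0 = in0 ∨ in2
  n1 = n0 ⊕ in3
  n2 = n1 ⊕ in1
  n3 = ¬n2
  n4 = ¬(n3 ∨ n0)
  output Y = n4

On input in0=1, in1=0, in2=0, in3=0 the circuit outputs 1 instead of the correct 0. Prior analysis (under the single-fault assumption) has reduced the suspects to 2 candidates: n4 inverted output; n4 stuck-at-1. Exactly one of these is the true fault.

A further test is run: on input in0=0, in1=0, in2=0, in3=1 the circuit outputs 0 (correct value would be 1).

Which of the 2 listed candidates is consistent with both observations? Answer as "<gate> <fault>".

Evaluate each candidate on input in0=0, in1=0, in2=0, in3=1:
  n4 inverted output: n0=0, n1=1, n2=1, n3=0, n4=0 [inverted output] → 0 — matches
  n4 stuck-at-1: n0=0, n1=1, n2=1, n3=0, n4=1 [stuck-at-1] → 1 — eliminated
Only n4 inverted output reproduces the observed 0.

n4 inverted output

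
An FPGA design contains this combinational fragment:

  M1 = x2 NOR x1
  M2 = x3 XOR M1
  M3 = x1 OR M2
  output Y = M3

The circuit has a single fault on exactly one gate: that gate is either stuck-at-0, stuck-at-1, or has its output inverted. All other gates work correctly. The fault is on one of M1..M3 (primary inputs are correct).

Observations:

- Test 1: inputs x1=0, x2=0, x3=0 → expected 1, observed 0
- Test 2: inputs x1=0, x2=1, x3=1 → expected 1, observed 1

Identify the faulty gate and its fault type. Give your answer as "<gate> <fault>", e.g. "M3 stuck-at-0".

M1 stuck-at-0

Fault-free values for test 1 (x1=0, x2=0, x3=0): M1=1, M2=1, M3=1, giving Y=1. Observed 0.
Test 1: faults giving observed 0 are {M1 stuck-at-0, M1 inverted output, M2 stuck-at-0, M2 inverted output, M3 stuck-at-0, M3 inverted output}.
Test 2 (x1=0, x2=1, x3=1): fault-free M1=0, M2=1, M3=1 → 1; observed 1. Eliminates M1 inverted output, M2 stuck-at-0, M2 inverted output, M3 stuck-at-0, M3 inverted output.
Only M1 stuck-at-0 is consistent with every test.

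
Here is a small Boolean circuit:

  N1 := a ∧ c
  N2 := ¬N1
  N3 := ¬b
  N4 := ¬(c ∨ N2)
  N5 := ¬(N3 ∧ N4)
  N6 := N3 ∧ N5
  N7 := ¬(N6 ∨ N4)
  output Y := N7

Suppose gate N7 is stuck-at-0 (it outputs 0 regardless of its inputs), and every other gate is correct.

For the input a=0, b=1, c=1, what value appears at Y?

0

Propagate with N7 forced: N1=0, N2=1, N3=0, N4=0, N5=1, N6=0, N7=0 [stuck-at-0].
So Y = 0. (Without the fault it would be 1.)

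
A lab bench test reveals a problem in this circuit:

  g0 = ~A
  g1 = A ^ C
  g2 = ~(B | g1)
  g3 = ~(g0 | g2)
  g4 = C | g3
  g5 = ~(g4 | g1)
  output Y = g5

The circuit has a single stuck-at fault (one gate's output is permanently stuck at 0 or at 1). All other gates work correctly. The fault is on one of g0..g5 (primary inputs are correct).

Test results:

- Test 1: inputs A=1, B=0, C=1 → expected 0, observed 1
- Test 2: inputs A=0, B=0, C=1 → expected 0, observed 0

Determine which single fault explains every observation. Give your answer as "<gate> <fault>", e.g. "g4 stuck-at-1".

Fault-free values for test 1 (A=1, B=0, C=1): g0=0, g1=0, g2=1, g3=0, g4=1, g5=0, giving Y=0. Observed 1.
Test 1: faults giving observed 1 are {g4 stuck-at-0, g5 stuck-at-1}.
Test 2 (A=0, B=0, C=1): fault-free g0=1, g1=1, g2=0, g3=0, g4=1, g5=0 → 0; observed 0. Eliminates g5 stuck-at-1.
Only g4 stuck-at-0 is consistent with every test.

g4 stuck-at-0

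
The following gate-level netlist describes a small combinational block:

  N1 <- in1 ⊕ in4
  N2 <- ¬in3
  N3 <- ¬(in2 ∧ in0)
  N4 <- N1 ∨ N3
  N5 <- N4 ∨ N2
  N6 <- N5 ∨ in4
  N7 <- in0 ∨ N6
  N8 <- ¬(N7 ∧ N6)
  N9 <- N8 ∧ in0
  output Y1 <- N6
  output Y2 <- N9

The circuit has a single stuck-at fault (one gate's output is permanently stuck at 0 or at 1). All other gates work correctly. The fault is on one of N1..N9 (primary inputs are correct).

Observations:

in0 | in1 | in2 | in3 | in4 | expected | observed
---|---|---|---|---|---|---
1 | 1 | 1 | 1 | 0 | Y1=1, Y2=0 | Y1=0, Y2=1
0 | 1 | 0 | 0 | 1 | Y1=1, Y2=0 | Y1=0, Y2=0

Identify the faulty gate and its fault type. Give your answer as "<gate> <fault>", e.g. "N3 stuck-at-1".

N6 stuck-at-0

Fault-free values for test 1 (in0=1, in1=1, in2=1, in3=1, in4=0): N1=1, N2=0, N3=0, N4=1, N5=1, N6=1, N7=1, N8=0, N9=0, giving Y1=1, Y2=0. Observed Y1=0, Y2=1.
Test 1: faults giving observed Y1=0, Y2=1 are {N1 stuck-at-0, N4 stuck-at-0, N5 stuck-at-0, N6 stuck-at-0}.
Test 2 (in0=0, in1=1, in2=0, in3=0, in4=1): fault-free N1=0, N2=1, N3=1, N4=1, N5=1, N6=1, N7=1, N8=0, N9=0 → Y1=1, Y2=0; observed Y1=0, Y2=0. Eliminates N1 stuck-at-0, N4 stuck-at-0, N5 stuck-at-0.
Only N6 stuck-at-0 is consistent with every test.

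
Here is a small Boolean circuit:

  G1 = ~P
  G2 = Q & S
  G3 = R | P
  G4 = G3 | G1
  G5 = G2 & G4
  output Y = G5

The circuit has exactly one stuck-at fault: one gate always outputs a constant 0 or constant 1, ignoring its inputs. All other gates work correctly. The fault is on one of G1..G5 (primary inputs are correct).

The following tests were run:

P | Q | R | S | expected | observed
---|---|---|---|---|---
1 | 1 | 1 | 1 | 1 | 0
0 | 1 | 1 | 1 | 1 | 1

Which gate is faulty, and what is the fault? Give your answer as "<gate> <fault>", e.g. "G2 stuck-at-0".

Fault-free values for test 1 (P=1, Q=1, R=1, S=1): G1=0, G2=1, G3=1, G4=1, G5=1, giving Y=1. Observed 0.
Test 1: faults giving observed 0 are {G2 stuck-at-0, G3 stuck-at-0, G4 stuck-at-0, G5 stuck-at-0}.
Test 2 (P=0, Q=1, R=1, S=1): fault-free G1=1, G2=1, G3=1, G4=1, G5=1 → 1; observed 1. Eliminates G2 stuck-at-0, G4 stuck-at-0, G5 stuck-at-0.
Only G3 stuck-at-0 is consistent with every test.

G3 stuck-at-0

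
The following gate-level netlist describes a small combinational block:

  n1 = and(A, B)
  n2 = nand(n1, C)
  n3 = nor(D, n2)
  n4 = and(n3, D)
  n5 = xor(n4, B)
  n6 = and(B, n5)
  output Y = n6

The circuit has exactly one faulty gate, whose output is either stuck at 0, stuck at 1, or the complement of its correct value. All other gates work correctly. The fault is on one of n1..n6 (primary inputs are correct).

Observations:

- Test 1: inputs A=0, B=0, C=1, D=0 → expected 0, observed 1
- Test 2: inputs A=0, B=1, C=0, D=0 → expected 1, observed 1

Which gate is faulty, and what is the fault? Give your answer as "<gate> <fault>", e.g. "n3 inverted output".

Fault-free values for test 1 (A=0, B=0, C=1, D=0): n1=0, n2=1, n3=0, n4=0, n5=0, n6=0, giving Y=0. Observed 1.
Test 1: faults giving observed 1 are {n6 stuck-at-1, n6 inverted output}.
Test 2 (A=0, B=1, C=0, D=0): fault-free n1=0, n2=1, n3=0, n4=0, n5=1, n6=1 → 1; observed 1. Eliminates n6 inverted output.
Only n6 stuck-at-1 is consistent with every test.

n6 stuck-at-1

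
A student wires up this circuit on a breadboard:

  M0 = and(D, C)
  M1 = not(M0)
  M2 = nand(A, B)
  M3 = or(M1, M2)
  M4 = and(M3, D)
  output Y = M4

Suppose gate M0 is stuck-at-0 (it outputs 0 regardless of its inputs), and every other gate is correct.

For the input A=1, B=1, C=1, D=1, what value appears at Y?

Propagate with M0 forced: M0=0 [stuck-at-0], M1=1, M2=0, M3=1, M4=1.
So Y = 1. (Without the fault it would be 0.)

1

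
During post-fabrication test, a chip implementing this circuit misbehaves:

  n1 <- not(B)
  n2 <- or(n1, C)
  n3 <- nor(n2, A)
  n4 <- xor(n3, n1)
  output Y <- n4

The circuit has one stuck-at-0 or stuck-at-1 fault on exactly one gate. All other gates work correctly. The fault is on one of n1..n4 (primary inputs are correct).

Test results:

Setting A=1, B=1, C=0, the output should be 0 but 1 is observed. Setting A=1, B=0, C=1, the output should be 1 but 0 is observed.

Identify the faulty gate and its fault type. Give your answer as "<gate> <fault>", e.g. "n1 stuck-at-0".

Fault-free values for test 1 (A=1, B=1, C=0): n1=0, n2=0, n3=0, n4=0, giving Y=0. Observed 1.
Test 1: faults giving observed 1 are {n1 stuck-at-1, n3 stuck-at-1, n4 stuck-at-1}.
Test 2 (A=1, B=0, C=1): fault-free n1=1, n2=1, n3=0, n4=1 → 1; observed 0. Eliminates n1 stuck-at-1, n4 stuck-at-1.
Only n3 stuck-at-1 is consistent with every test.

n3 stuck-at-1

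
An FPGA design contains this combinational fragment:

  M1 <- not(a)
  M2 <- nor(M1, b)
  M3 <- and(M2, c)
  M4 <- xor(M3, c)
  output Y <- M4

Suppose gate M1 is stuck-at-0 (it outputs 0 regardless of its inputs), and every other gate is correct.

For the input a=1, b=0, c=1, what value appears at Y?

0

Propagate with M1 forced: M1=0 [stuck-at-0], M2=1, M3=1, M4=0.
So Y = 0. (Same as the fault-free value — the fault is masked on this input.)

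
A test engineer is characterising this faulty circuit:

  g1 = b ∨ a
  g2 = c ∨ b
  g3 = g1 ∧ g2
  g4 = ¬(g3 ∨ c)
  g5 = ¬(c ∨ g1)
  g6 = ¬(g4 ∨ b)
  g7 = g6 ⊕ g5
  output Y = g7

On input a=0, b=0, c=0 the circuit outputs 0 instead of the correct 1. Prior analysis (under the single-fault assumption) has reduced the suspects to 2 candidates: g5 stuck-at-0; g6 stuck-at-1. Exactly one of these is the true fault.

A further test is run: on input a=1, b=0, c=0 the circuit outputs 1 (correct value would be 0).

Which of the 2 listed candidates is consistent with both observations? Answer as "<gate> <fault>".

Evaluate each candidate on input a=1, b=0, c=0:
  g5 stuck-at-0: g1=1, g2=0, g3=0, g4=1, g5=0 [stuck-at-0], g6=0, g7=0 → 0 — eliminated
  g6 stuck-at-1: g1=1, g2=0, g3=0, g4=1, g5=0, g6=1 [stuck-at-1], g7=1 → 1 — matches
Only g6 stuck-at-1 reproduces the observed 1.

g6 stuck-at-1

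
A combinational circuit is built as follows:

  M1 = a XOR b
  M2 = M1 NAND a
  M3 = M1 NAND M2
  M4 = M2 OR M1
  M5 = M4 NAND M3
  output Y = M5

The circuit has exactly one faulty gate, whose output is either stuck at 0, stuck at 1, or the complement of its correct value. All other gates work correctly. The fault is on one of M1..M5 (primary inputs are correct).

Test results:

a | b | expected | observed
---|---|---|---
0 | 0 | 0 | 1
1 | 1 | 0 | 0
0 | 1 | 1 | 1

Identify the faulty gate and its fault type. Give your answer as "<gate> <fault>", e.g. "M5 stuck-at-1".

Fault-free values for test 1 (a=0, b=0): M1=0, M2=1, M3=1, M4=1, M5=0, giving Y=0. Observed 1.
Test 1: faults giving observed 1 are {M1 stuck-at-1, M1 inverted output, M2 stuck-at-0, M2 inverted output, M3 stuck-at-0, M3 inverted output, M4 stuck-at-0, M4 inverted output, M5 stuck-at-1, M5 inverted output}.
Test 2 (a=1, b=1): fault-free M1=0, M2=1, M3=1, M4=1, M5=0 → 0; observed 0. Eliminates M2 stuck-at-0, M2 inverted output, M3 stuck-at-0, M3 inverted output, M4 stuck-at-0, M4 inverted output, M5 stuck-at-1, M5 inverted output.
Test 3 (a=0, b=1): fault-free M1=1, M2=1, M3=0, M4=1, M5=1 → 1; observed 1. Eliminates M1 inverted output.
Only M1 stuck-at-1 is consistent with every test.

M1 stuck-at-1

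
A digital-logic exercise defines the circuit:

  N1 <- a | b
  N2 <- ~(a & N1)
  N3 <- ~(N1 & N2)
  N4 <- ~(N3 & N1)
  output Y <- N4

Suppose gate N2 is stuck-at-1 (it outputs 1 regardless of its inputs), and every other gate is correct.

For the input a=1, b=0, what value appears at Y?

1

Propagate with N2 forced: N1=1, N2=1 [stuck-at-1], N3=0, N4=1.
So Y = 1. (Without the fault it would be 0.)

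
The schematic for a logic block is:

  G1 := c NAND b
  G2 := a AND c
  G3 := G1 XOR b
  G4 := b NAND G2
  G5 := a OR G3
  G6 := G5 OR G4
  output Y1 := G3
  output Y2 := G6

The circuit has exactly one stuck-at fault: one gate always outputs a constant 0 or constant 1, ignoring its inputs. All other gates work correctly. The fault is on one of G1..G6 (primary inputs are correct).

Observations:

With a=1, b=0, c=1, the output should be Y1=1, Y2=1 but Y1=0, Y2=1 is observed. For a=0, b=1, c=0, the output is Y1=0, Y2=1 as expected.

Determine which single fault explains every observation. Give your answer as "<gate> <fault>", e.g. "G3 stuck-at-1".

Fault-free values for test 1 (a=1, b=0, c=1): G1=1, G2=1, G3=1, G4=1, G5=1, G6=1, giving Y1=1, Y2=1. Observed Y1=0, Y2=1.
Test 1: faults giving observed Y1=0, Y2=1 are {G1 stuck-at-0, G3 stuck-at-0}.
Test 2 (a=0, b=1, c=0): fault-free G1=1, G2=0, G3=0, G4=1, G5=0, G6=1 → Y1=0, Y2=1; observed Y1=0, Y2=1. Eliminates G1 stuck-at-0.
Only G3 stuck-at-0 is consistent with every test.

G3 stuck-at-0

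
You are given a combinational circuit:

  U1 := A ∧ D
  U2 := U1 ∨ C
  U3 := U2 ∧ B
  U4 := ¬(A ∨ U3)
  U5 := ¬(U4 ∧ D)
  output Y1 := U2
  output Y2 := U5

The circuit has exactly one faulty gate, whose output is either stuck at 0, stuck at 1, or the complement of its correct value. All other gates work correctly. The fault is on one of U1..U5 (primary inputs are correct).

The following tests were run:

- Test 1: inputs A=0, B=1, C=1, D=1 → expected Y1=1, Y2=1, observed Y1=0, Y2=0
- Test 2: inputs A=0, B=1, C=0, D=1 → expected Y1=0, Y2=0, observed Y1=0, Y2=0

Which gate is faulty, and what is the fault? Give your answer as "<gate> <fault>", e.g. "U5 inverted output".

U2 stuck-at-0

Fault-free values for test 1 (A=0, B=1, C=1, D=1): U1=0, U2=1, U3=1, U4=0, U5=1, giving Y1=1, Y2=1. Observed Y1=0, Y2=0.
Test 1: faults giving observed Y1=0, Y2=0 are {U2 stuck-at-0, U2 inverted output}.
Test 2 (A=0, B=1, C=0, D=1): fault-free U1=0, U2=0, U3=0, U4=1, U5=0 → Y1=0, Y2=0; observed Y1=0, Y2=0. Eliminates U2 inverted output.
Only U2 stuck-at-0 is consistent with every test.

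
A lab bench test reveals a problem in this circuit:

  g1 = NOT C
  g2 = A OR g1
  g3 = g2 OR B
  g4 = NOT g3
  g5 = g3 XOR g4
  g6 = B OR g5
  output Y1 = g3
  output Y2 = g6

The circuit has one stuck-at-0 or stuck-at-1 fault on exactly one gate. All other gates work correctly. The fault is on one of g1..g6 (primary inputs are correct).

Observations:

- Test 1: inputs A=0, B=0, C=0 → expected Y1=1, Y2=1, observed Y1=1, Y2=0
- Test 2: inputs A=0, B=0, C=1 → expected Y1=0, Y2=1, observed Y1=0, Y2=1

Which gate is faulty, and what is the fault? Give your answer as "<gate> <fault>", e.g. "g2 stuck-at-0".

Fault-free values for test 1 (A=0, B=0, C=0): g1=1, g2=1, g3=1, g4=0, g5=1, g6=1, giving Y1=1, Y2=1. Observed Y1=1, Y2=0.
Test 1: faults giving observed Y1=1, Y2=0 are {g4 stuck-at-1, g5 stuck-at-0, g6 stuck-at-0}.
Test 2 (A=0, B=0, C=1): fault-free g1=0, g2=0, g3=0, g4=1, g5=1, g6=1 → Y1=0, Y2=1; observed Y1=0, Y2=1. Eliminates g5 stuck-at-0, g6 stuck-at-0.
Only g4 stuck-at-1 is consistent with every test.

g4 stuck-at-1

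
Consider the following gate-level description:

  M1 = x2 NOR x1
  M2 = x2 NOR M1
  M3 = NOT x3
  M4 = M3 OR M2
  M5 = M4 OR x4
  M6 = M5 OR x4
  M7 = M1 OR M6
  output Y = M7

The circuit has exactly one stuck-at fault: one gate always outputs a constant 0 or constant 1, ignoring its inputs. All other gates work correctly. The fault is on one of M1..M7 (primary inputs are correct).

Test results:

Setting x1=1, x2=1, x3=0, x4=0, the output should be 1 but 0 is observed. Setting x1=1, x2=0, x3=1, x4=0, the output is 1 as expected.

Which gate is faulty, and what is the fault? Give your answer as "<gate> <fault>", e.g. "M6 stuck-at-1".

Fault-free values for test 1 (x1=1, x2=1, x3=0, x4=0): M1=0, M2=0, M3=1, M4=1, M5=1, M6=1, M7=1, giving Y=1. Observed 0.
Test 1: faults giving observed 0 are {M3 stuck-at-0, M4 stuck-at-0, M5 stuck-at-0, M6 stuck-at-0, M7 stuck-at-0}.
Test 2 (x1=1, x2=0, x3=1, x4=0): fault-free M1=0, M2=1, M3=0, M4=1, M5=1, M6=1, M7=1 → 1; observed 1. Eliminates M4 stuck-at-0, M5 stuck-at-0, M6 stuck-at-0, M7 stuck-at-0.
Only M3 stuck-at-0 is consistent with every test.

M3 stuck-at-0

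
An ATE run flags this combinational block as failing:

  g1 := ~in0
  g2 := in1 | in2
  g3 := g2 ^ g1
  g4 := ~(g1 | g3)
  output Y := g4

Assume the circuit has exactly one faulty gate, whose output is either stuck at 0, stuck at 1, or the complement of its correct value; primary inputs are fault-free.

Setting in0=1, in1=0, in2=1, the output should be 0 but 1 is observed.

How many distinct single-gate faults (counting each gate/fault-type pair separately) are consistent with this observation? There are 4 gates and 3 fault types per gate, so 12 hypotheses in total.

6

Fault-free: g1=0, g2=1, g3=1, g4=0 → 0. Observed 1.
  g1 stuck-at-0: output 0 ✗
  g1 stuck-at-1: output 0 ✗
  g1 inverted output: output 0 ✗
  g2 stuck-at-0: output 1 ✓
  g2 stuck-at-1: output 0 ✗
  g2 inverted output: output 1 ✓
  g3 stuck-at-0: output 1 ✓
  g3 stuck-at-1: output 0 ✗
  g3 inverted output: output 1 ✓
  g4 stuck-at-0: output 0 ✗
  g4 stuck-at-1: output 1 ✓
  g4 inverted output: output 1 ✓
Consistent faults: {g2 stuck-at-0, g2 inverted output, g3 stuck-at-0, g3 inverted output, g4 stuck-at-1, g4 inverted output} — 6 in all.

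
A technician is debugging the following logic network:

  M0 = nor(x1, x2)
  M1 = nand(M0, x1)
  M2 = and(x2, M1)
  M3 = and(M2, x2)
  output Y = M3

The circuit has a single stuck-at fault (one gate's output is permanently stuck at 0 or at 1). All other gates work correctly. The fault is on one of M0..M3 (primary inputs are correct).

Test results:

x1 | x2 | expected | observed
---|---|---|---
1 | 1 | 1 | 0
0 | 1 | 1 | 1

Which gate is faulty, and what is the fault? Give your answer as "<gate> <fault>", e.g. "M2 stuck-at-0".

Fault-free values for test 1 (x1=1, x2=1): M0=0, M1=1, M2=1, M3=1, giving Y=1. Observed 0.
Test 1: faults giving observed 0 are {M0 stuck-at-1, M1 stuck-at-0, M2 stuck-at-0, M3 stuck-at-0}.
Test 2 (x1=0, x2=1): fault-free M0=0, M1=1, M2=1, M3=1 → 1; observed 1. Eliminates M1 stuck-at-0, M2 stuck-at-0, M3 stuck-at-0.
Only M0 stuck-at-1 is consistent with every test.

M0 stuck-at-1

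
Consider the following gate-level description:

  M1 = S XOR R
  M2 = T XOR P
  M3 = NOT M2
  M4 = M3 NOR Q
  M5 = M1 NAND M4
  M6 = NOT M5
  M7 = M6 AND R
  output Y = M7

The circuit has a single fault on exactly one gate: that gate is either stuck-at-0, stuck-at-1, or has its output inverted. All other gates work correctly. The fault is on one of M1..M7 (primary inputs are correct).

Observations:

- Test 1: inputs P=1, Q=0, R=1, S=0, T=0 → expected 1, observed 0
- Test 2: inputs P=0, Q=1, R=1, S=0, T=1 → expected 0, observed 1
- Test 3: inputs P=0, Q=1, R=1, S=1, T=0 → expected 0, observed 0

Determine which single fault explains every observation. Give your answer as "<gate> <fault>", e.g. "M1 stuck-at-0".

Fault-free values for test 1 (P=1, Q=0, R=1, S=0, T=0): M1=1, M2=1, M3=0, M4=1, M5=0, M6=1, M7=1, giving Y=1. Observed 0.
Test 1: faults giving observed 0 are {M1 stuck-at-0, M1 inverted output, M2 stuck-at-0, M2 inverted output, M3 stuck-at-1, M3 inverted output, M4 stuck-at-0, M4 inverted output, M5 stuck-at-1, M5 inverted output, M6 stuck-at-0, M6 inverted output, M7 stuck-at-0, M7 inverted output}.
Test 2 (P=0, Q=1, R=1, S=0, T=1): fault-free M1=1, M2=1, M3=0, M4=0, M5=1, M6=0, M7=0 → 0; observed 1. Eliminates M1 stuck-at-0, M1 inverted output, M2 stuck-at-0, M2 inverted output, M3 stuck-at-1, M3 inverted output, M4 stuck-at-0, M5 stuck-at-1, M6 stuck-at-0, M7 stuck-at-0.
Test 3 (P=0, Q=1, R=1, S=1, T=0): fault-free M1=0, M2=0, M3=1, M4=0, M5=1, M6=0, M7=0 → 0; observed 0. Eliminates M5 inverted output, M6 inverted output, M7 inverted output.
Only M4 inverted output is consistent with every test.

M4 inverted output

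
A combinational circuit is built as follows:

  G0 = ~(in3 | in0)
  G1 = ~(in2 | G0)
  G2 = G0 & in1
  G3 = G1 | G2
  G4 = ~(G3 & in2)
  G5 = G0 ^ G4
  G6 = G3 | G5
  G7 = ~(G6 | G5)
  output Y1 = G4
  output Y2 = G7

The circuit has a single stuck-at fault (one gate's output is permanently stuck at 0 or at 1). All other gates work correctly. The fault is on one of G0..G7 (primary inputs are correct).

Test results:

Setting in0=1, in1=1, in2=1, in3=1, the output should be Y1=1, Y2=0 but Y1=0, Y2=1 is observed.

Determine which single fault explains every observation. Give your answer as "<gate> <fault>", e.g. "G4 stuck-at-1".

Fault-free values for test 1 (in0=1, in1=1, in2=1, in3=1): G0=0, G1=0, G2=0, G3=0, G4=1, G5=1, G6=1, G7=0, giving Y1=1, Y2=0. Observed Y1=0, Y2=1.
Test 1: faults giving observed Y1=0, Y2=1 are {G4 stuck-at-0}.
Only G4 stuck-at-0 is consistent with every test.

G4 stuck-at-0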